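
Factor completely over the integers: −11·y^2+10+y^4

Substitute u = y^2 to get a quadratic in u, then factor.
y^2−10 is irreducible over ℤ (10 is not a perfect square).
y^2−1 is a difference of squares.

(y+1)·(y−1)·(y^2−10)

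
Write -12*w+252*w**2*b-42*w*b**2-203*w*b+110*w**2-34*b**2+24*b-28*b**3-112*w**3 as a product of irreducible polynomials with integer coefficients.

-(w-2*b)*(14*w-7*b-12)*(8*w+2*b-1)

Group: 8*w*(-14*w**2+35*w*b+12*w-14*b**2-24*b) + (2*b-1)*(-14*w**2+35*w*b+12*w-14*b**2-24*b); both groups contain (-14*w**2+35*w*b+12*w-14*b**2-24*b), so (8*w+2*b-1) is a factor with cofactor -14*w**2+35*w*b+12*w-14*b**2-24*b.
The cofactor groups again: -14*w**2+35*w*b+12*w-14*b**2-24*b = -14*w*(w-2*b) + (7*b+12)*(w-2*b); both groups contain (w-2*b), giving -(14*w-7*b-12)*(w-2*b).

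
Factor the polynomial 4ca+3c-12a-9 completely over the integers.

Group as (4ca+3c) + (-12a-9) = c(4a+3) - 3(4a+3).
Both groups share the factor (4a+3).

(4a+3)(c-3)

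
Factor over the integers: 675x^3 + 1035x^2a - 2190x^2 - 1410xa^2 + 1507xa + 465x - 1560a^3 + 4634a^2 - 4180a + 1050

Group: 15x(45x^2 + 30xa - 101x - 120a^2 + 218a - 70) + (13a - 15)(45x^2 + 30xa - 101x - 120a^2 + 218a - 70); both groups contain (45x^2 + 30xa - 101x - 120a^2 + 218a - 70), so (15x + 13a - 15) is a factor with cofactor 45x^2 + 30xa - 101x - 120a^2 + 218a - 70.
The cofactor groups again: 45x^2 + 30xa - 101x - 120a^2 + 218a - 70 = 5x(9x - 12a + 5) + (10a - 14)(9x - 12a + 5); both groups contain (9x - 12a + 5), giving (5x + 10a - 14)(9x - 12a + 5).

(9x - 12a + 5)(5x + 10a - 14)(15x + 13a - 15)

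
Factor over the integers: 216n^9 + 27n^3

Every term has a factor of 27n^3; factoring it out leaves 8n^6 + 1.
Recognize a sum of cubes with the parts 2n^2 and 1.

27n^3(2n^2 + 1)(4n^4 - 2n^2 + 1)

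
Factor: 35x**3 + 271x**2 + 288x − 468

(5x + 13)(7x − 6)(x + 6)

Among the possible rational roots, x = −6 is a root, so (x + 6) is a factor; dividing leaves 35x**2 + 61x − 78.
The remaining quadratic factors as (5x + 13)(7x − 6).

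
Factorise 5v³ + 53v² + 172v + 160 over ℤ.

By the rational root theorem, v = −8/5 is a root, giving the factor (5v + 8) and quotient v² + 9v + 20.
The remaining quadratic factors as (v + 4)(v + 5).

(5v + 8)(v + 4)(v + 5)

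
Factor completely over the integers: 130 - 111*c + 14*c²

Need a pair with product 14·130 = 1820 and sum -111: that's -91 and -20.
Split the middle term: 14*c² - 91*c - 20*c + 130 = 7*c*(2*c - 13) - 10*(2*c - 13).

(2*c - 13)*(7*c - 10)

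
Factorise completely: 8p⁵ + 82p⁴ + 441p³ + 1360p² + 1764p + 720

Testing divisors of the constant over divisors of the leading coefficient, p = −4 is a root, giving the factor (p + 4) and quotient 8p⁴ + 50p³ + 241p² + 396p + 180.
Then p = −3/4 is a root, so (4p + 3) is a factor; dividing leaves 2p³ + 11p² + 52p + 60.
Continuing, p = −3/2 is a root, giving the factor (2p + 3) and quotient p² + 4p + 20.
The quadratic p² + 4p + 20 has discriminant −64 < 0 and is irreducible over ℤ.

(2p + 3)(4p + 3)(p + 4)(p² + 4p + 20)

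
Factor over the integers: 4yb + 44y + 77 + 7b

(4y + 7)(b + 11)

Group as (4yb + 44y) + (7b + 77) = 4y(b + 11) + 7(b + 11).
Both groups share the factor (b + 11).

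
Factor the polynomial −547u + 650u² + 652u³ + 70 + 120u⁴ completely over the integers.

By the rational root theorem, u = 1/6 is a root, giving the factor (6u − 1) and quotient 20u³ + 112u² + 127u − 70.
Continuing, u = −7/2 is a root, so (2u + 7) divides it; the quotient is 10u² + 21u − 10.
The remaining quadratic factors as (2u + 5)(5u − 2).

(2u + 5)(2u + 7)(5u − 2)(6u − 1)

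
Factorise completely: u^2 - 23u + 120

(u - 15)(u - 8)

Two integers with product 120 and sum -23 are -8 and -15.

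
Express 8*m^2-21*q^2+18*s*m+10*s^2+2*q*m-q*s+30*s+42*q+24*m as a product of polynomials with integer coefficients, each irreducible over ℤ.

Group: -3*q*(7*q+5*s+4*m) + (2*s+2*m+6)*(7*q+5*s+4*m); both groups contain (7*q+5*s+4*m).

-(3*q-2*s-2*m-6)*(7*q+5*s+4*m)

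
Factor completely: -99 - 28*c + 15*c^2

(3*c - 11)*(5*c + 9)

Need a pair with product 15·(-99) = -1485 and sum -28: that's -55 and 27.
Split the middle term: 15*c^2 - 55*c + 27*c - 99 = 5*c*(3*c - 11) + 9*(3*c - 11).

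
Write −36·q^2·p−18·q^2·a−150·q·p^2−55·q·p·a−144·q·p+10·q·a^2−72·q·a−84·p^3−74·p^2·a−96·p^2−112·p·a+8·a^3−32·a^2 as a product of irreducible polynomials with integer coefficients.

Group: 9·q·(−4·q·p−2·q·a−14·p^2−3·p·a−16·p+2·a^2−8·a) + (6·p+4·a)·(−4·q·p−2·q·a−14·p^2−3·p·a−16·p+2·a^2−8·a); both groups contain (−4·q·p−2·q·a−14·p^2−3·p·a−16·p+2·a^2−8·a), so (9·q+6·p+4·a) is a factor with cofactor −4·q·p−2·q·a−14·p^2−3·p·a−16·p+2·a^2−8·a.
The cofactor groups again: −4·q·p−2·q·a−14·p^2−3·p·a−16·p+2·a^2−8·a = −2·p·(2·q+7·p−2·a+8) − a·(2·q+7·p−2·a+8); both groups contain (2·q+7·p−2·a+8), giving −(2·p+a)·(2·q+7·p−2·a+8).

−(2·q+7·p−2·a+8)·(9·q+6·p+4·a)·(2·p+a)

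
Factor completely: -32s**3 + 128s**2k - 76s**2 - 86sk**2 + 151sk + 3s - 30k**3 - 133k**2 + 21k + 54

-(s - 3k + 2)(4s - 5k - 3)(8s + 2k + 9)

Group: 4s(-8s**2 + 22sk - 25s + 6k**2 + 23k - 18) + (-5k - 3)(-8s**2 + 22sk - 25s + 6k**2 + 23k - 18); both groups contain (-8s**2 + 22sk - 25s + 6k**2 + 23k - 18), so (4s - 5k - 3) is a factor with cofactor -8s**2 + 22sk - 25s + 6k**2 + 23k - 18.
The cofactor groups again: -8s**2 + 22sk - 25s + 6k**2 + 23k - 18 = -8s(s - 3k + 2) + (-2k - 9)(s - 3k + 2); both groups contain (s - 3k + 2), giving -(8s + 2k + 9)(s - 3k + 2).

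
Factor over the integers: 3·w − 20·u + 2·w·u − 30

Group as (2·w·u + 3·w) + (−20·u − 30) = w·(2·u + 3) − 10·(2·u + 3).
Both groups share the factor (2·u + 3).

(2·u + 3)·(w − 10)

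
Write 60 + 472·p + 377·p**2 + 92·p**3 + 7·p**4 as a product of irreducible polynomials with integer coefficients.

(7·p + 1)·(p + 2)·(p + 5)·(p + 6)

Testing divisors of the constant over divisors of the leading coefficient, p = −1/7 is a root, so (7·p + 1) divides it; the quotient is p**3 + 13·p**2 + 52·p + 60.
Then p = −5 is a root, so (p + 5) divides it; the quotient is p**2 + 8·p + 12.
The remaining quadratic factors as (p + 6)(p + 2).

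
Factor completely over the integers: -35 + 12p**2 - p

(3p + 5)(4p - 7)

Need a pair with product 12·(-35) = -420 and sum -1: that's 20 and -21.
Split the middle term: 12p**2 + 20p - 21p - 35 = 4p(3p + 5) - 7(3p + 5).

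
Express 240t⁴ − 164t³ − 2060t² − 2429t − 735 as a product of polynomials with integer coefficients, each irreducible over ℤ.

Among the possible rational roots, t = −1/2 is a root, giving the factor (2t + 1) and quotient 120t³ − 142t² − 959t − 735.
Next, t = −7/6 is a root, so (6t + 7) is a factor; dividing leaves 20t² − 47t − 105.
The remaining quadratic factors as (4t − 15)(5t + 7).

(2t + 1)(4t − 15)(5t + 7)(6t + 7)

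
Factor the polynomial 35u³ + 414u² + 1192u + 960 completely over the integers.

(5u + 12)(7u + 10)(u + 8)

Testing divisors of the constant over divisors of the leading coefficient, u = -10/7 is a root, so (7u + 10) divides it; the quotient is 5u² + 52u + 96.
The remaining quadratic factors as (5u + 12)(u + 8).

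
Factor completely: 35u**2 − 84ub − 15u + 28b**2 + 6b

(7u − 14b − 3)(5u − 2b)

Group: 5u(7u − 14b − 3) − 2b(7u − 14b − 3); both groups contain (7u − 14b − 3).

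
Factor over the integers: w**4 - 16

Difference of squares twice: with A = w and B = 2, A⁴ − B⁴ = (A² − B²)(A² + B²), and A² − B² factors again.

(w + 2)*(w - 2)*(w**2 + 4)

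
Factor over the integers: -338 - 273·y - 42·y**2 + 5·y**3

Testing divisors of the constant over divisors of the leading coefficient, y = 13 is a root, so (y - 13) divides it; the quotient is 5·y**2 + 23·y + 26.
The remaining quadratic factors as (5·y + 13)(y + 2).

(5·y + 13)·(y + 2)·(y - 13)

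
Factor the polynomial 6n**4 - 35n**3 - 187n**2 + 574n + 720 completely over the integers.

Among the possible rational roots, n = 10/3 is a root, so (3n - 10) is a factor; dividing leaves 2n**3 - 5n**2 - 79n - 72.
Continuing, n = 8 is a root, giving the factor (n - 8) and quotient 2n**2 + 11n + 9.
The remaining quadratic factors as (n + 1)(2n + 9).

(2n + 9)(3n - 10)(n + 1)(n - 8)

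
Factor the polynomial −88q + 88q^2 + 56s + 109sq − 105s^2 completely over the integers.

Group: −15s(7s − 11q) + (−8q + 8)(7s − 11q); both groups contain (7s − 11q).

−(7s − 11q)(15s + 8q − 8)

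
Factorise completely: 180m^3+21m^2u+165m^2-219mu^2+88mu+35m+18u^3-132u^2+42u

Group: 12m(15m^2+3mu+5m-18u^2+6u) + (-u+7)(15m^2+3mu+5m-18u^2+6u); both groups contain (15m^2+3mu+5m-18u^2+6u), so (12m-u+7) is a factor with cofactor 15m^2+3mu+5m-18u^2+6u.
The cofactor groups again: 15m^2+3mu+5m-18u^2+6u = 5m(3m-3u+1) + 6u(3m-3u+1); both groups contain (3m-3u+1), giving (5m+6u)(3m-3u+1).

(12m-u+7)(3m-3u+1)(5m+6u)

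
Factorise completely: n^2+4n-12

Two integers with product -12 and sum 4 are -2 and 6.

(n+6)(n-2)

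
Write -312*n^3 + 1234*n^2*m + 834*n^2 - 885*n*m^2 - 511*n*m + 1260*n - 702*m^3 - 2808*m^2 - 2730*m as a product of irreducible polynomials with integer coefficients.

-(6*n - 13*m)*(4*n - 9*m - 15)*(13*n + 6*m + 14)

Group: 4*n*(-78*n^2 + 133*n*m - 84*n + 78*m^2 + 182*m) + (-9*m - 15)*(-78*n^2 + 133*n*m - 84*n + 78*m^2 + 182*m); both groups contain (-78*n^2 + 133*n*m - 84*n + 78*m^2 + 182*m), so (4*n - 9*m - 15) is a factor with cofactor -78*n^2 + 133*n*m - 84*n + 78*m^2 + 182*m.
The cofactor groups again: -78*n^2 + 133*n*m - 84*n + 78*m^2 + 182*m = -13*n*(6*n - 13*m) + (-6*m - 14)*(6*n - 13*m); both groups contain (6*n - 13*m), giving -(13*n + 6*m + 14)*(6*n - 13*m).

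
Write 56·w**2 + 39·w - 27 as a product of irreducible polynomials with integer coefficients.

(7·w - 3)·(8·w + 9)

Need a pair with product 56·(-27) = -1512 and sum 39: that's 63 and -24.
Split the middle term: 56·w**2 + 63·w - 24·w - 27 = 7·w·(8·w + 9) - 3·(8·w + 9).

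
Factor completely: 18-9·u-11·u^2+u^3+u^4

(u+2)·(u+3)·(u-1)·(u-3)

Testing divisors of the constant over divisors of the leading coefficient, u = -2 is a root, so (u+2) divides it; the quotient is u^3-u^2-9·u+9.
Next, u = -3 is a root, so (u+3) is a factor; dividing leaves u^2-4·u+3.
The remaining quadratic factors as (u-3)(u-1).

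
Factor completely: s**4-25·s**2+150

(s**2-10)·(s**2-15)

Substitute u = s**2 to get a quadratic in u, then factor.
s**2-10 is irreducible over ℤ (10 is not a perfect square).
s**2-15 is irreducible over ℤ (15 is not a perfect square).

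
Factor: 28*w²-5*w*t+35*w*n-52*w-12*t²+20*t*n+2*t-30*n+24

(7*w+4*t-6)*(4*w-3*t+5*n-4)

Group: 7*w*(4*w-3*t+5*n-4) + (4*t-6)*(4*w-3*t+5*n-4); both groups contain (4*w-3*t+5*n-4).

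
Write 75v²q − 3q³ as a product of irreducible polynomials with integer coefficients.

Every term has a factor of 3q. Then 25v² − q² = (5v)² − (q)².

3q(5v − q)(5v + q)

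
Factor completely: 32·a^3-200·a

8·a·(2·a+5)·(2·a-5)

Factor out 8·a, leaving 4·a^2-25, which is a difference of two squares.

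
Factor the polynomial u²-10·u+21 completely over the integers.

Two integers with product 21 and sum -10 are -7 and -3.

(u-3)·(u-7)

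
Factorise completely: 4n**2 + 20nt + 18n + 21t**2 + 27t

(2n + 3t)(2n + 7t + 9)

Group: 2n(2n + 7t + 9) + 3t(2n + 7t + 9); both groups contain (2n + 7t + 9).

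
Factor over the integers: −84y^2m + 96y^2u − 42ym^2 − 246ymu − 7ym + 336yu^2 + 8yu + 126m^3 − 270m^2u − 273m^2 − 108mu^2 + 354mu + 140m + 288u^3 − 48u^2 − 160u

−(3y − 3m + 6u + 4)(4y + 6m + 6u − 5)(7m − 8u)

Group: 7m(−12y^2 − 6ym − 42yu − y + 18m^2 − 18mu − 39m − 36u^2 + 6u + 20) − 8u(−12y^2 − 6ym − 42yu − y + 18m^2 − 18mu − 39m − 36u^2 + 6u + 20); both groups contain (−12y^2 − 6ym − 42yu − y + 18m^2 − 18mu − 39m − 36u^2 + 6u + 20), so (7m − 8u) is a factor with cofactor −12y^2 − 6ym − 42yu − y + 18m^2 − 18mu − 39m − 36u^2 + 6u + 20.
The cofactor groups again: −12y^2 − 6ym − 42yu − y + 18m^2 − 18mu − 39m − 36u^2 + 6u + 20 = −4y(3y − 3m + 6u + 4) + (−6m − 6u + 5)(3y − 3m + 6u + 4); both groups contain (3y − 3m + 6u + 4), giving −(4y + 6m + 6u − 5)(3y − 3m + 6u + 4).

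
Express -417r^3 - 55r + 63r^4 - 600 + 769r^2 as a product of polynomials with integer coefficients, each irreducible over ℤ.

Trying the rational-root candidates, r = 8/3 is a root, giving the factor (3r - 8) and quotient 21r^3 - 83r^2 + 35r + 75.
Continuing, r = 5/3 is a root, so (3r - 5) divides it; the quotient is 7r^2 - 16r - 15.
The remaining quadratic factors as (r - 3)(7r + 5).

(3r - 5)(3r - 8)(7r + 5)(r - 3)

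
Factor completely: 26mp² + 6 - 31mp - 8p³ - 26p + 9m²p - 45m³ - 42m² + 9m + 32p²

Group: 3m(-15m² - 2mp + m + 8p² - 8p + 2) + (-p + 3)(-15m² - 2mp + m + 8p² - 8p + 2); both groups contain (-15m² - 2mp + m + 8p² - 8p + 2), so (3m - p + 3) is a factor with cofactor -15m² - 2mp + m + 8p² - 8p + 2.
The cofactor groups again: -15m² - 2mp + m + 8p² - 8p + 2 = -3m(5m + 4p - 2) + (2p - 1)(5m + 4p - 2); both groups contain (5m + 4p - 2), giving -(3m - 2p + 1)(5m + 4p - 2).

-(3m - 2p + 1)(3m - p + 3)(5m + 4p - 2)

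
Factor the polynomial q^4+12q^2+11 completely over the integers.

(q^2+1)(q^2+11)

Substitute u = q^2 to get a quadratic in u, then factor.
q^2+11 is irreducible over ℤ (always positive, so no real roots).
q^2+1 is irreducible over ℤ (sum of squares).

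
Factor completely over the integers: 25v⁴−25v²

25v²(v+1)(v−1)

Pull out the common factor 25v², leaving v²−1.
Recognize a difference of squares with the parts v and 1.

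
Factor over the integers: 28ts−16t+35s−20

(4t+5)(7s−4)

Group as (28ts−16t) + (35s−20) = 4t(7s−4) + 5(7s−4).
Both groups share the factor (7s−4).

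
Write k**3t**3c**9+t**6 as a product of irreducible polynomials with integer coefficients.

Factor out t**3 first: what remains is k**3c**9+t**3.
Recognize a sum of cubes with the parts t and kc**3.

t**3(kc**3+t)(k**2c**6-ktc**3+t**2)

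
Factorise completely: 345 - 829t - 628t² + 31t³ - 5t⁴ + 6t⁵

(2t + 3)(3t - 1)(t - 5)(t² + 3t + 23)

Among the possible rational roots, t = -3/2 is a root, so (2t + 3) divides it; the quotient is 3t⁴ - 7t³ + 26t² - 353t + 115.
Continuing, t = 1/3 is a root, so (3t - 1) is a factor; dividing leaves t³ - 2t² + 8t - 115.
Next, t = 5 is a root, giving the factor (t - 5) and quotient t² + 3t + 23.
The quadratic t² + 3t + 23 has discriminant -83 < 0 and is irreducible over ℤ.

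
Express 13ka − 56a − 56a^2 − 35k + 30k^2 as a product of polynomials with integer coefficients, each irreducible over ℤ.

Group: 6k(5k + 8a) + (−7a − 7)(5k + 8a); both groups contain (5k + 8a).

(6k − 7a − 7)(5k + 8a)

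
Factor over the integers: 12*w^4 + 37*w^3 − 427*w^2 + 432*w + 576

By the rational root theorem, w = −8 is a root, so (w + 8) divides it; the quotient is 12*w^3 − 59*w^2 + 45*w + 72.
Next, w = 8/3 is a root, giving the factor (3*w − 8) and quotient 4*w^2 − 9*w − 9.
The remaining quadratic factors as (4*w + 3)(w − 3).

(3*w − 8)*(4*w + 3)*(w + 8)*(w − 3)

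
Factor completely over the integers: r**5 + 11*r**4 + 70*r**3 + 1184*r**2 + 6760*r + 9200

(r + 10)*(r + 2)*(r + 5)*(r**2 − 6*r + 92)

By the rational root theorem, r = −2 is a root, so (r + 2) is a factor; dividing leaves r**4 + 9*r**3 + 52*r**2 + 1080*r + 4600.
Then r = −5 is a root, giving the factor (r + 5) and quotient r**3 + 4*r**2 + 32*r + 920.
Continuing, r = −10 is a root, giving the factor (r + 10) and quotient r**2 − 6*r + 92.
The quadratic r**2 − 6*r + 92 has discriminant −332 < 0 and is irreducible over ℤ.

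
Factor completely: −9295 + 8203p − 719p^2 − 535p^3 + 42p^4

By the rational root theorem, p = −13/3 is a root, so (3p + 13) divides it; the quotient is 14p^3 − 239p^2 + 796p − 715.
Then p = 11/7 is a root, so (7p − 11) is a factor; dividing leaves 2p^2 − 31p + 65.
The remaining quadratic factors as (p − 13)(2p − 5).

(2p − 5)(3p + 13)(7p − 11)(p − 13)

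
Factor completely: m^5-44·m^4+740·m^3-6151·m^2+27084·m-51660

(m-14)·(m-15)·(m-6)·(m^2-9·m+41)

By the rational root theorem, m = 14 is a root, giving the factor (m-14) and quotient m^4-30·m^3+320·m^2-1671·m+3690.
Continuing, m = 15 is a root, so (m-15) is a factor; dividing leaves m^3-15·m^2+95·m-246.
Next, m = 6 is a root, so (m-6) divides it; the quotient is m^2-9·m+41.
The quadratic m^2-9·m+41 has discriminant -83 < 0 and is irreducible over ℤ.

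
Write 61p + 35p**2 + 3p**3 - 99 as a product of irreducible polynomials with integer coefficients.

(3p + 11)(p + 9)(p - 1)

Among the possible rational roots, p = -11/3 is a root, giving the factor (3p + 11) and quotient p**2 + 8p - 9.
The remaining quadratic factors as (p + 9)(p - 1).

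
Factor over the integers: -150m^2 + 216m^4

6m^2(6m + 5)(6m - 5)

Every term has a factor of 6m^2. Then 36m^2 - 25 = (6m)² − (5)².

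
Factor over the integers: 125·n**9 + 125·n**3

125·n**3·(n**2 + 1)·(n**4 − n**2 + 1)

Factor out 125·n**3 first: what remains is n**6 + 1.
Recognize a sum of cubes with the parts n**2 and 1.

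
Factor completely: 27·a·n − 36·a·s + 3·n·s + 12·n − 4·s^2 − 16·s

(3·n − 4·s)·(9·a + s + 4)

Group: 3·n·(9·a + s + 4) − 4·s·(9·a + s + 4); both groups contain (9·a + s + 4).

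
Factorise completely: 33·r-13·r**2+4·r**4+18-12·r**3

Testing divisors of the constant over divisors of the leading coefficient, r = 2 is a root, giving the factor (r-2) and quotient 4·r**3-4·r**2-21·r-9.
Next, r = -1/2 is a root, giving the factor (2·r+1) and quotient 2·r**2-3·r-9.
The remaining quadratic factors as (r-3)(2·r+3).

(2·r+1)·(2·r+3)·(r-2)·(r-3)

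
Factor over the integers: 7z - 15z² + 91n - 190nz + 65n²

(13n + z)(5n - 15z + 7)

Group: 5n(13n + z) + (-15z + 7)(13n + z); both groups contain (13n + z).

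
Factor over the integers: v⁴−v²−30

Substitute u = v² to get a quadratic in u, then factor.
v²+5 is irreducible over ℤ (always positive, so no real roots).
v²−6 is irreducible over ℤ (6 is not a perfect square).

(v²+5)(v²−6)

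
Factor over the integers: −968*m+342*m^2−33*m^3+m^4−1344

By the rational root theorem, m = −1 is a root, giving the factor (m+1) and quotient m^3−34*m^2+376*m−1344.
Next, m = 8 is a root, so (m−8) divides it; the quotient is m^2−26*m+168.
The remaining quadratic factors as (m−14)(m−12).

(m+1)*(m−12)*(m−14)*(m−8)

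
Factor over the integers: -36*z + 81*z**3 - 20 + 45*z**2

Group as (81*z**3 - 36*z) + (45*z**2 - 20) = 9*z*(9*z**2 - 4) + 5*(9*z**2 - 4).
Both groups share the factor (9*z**2 - 4).

(3*z + 2)*(3*z - 2)*(9*z + 5)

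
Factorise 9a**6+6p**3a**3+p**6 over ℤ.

(p**3+3a**3)**2

Recognize a perfect-square trinomial with the parts p**3 and 3a**3.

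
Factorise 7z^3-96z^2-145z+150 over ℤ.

(7z-5)(z+2)(z-15)

Trying the rational-root candidates, z = -2 is a root, giving the factor (z+2) and quotient 7z^2-110z+75.
The remaining quadratic factors as (7z-5)(z-15).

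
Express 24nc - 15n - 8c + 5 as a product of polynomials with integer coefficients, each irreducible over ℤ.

(3n - 1)(8c - 5)

Group as (24nc - 15n) + (-8c + 5) = 3n(8c - 5) - (8c - 5).
Both groups share the factor (8c - 5).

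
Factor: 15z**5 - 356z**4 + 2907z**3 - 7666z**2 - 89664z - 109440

Among the possible rational roots, z = -8/5 is a root, giving the factor (5z + 8) and quotient 3z**4 - 76z**3 + 703z**2 - 2658z - 13680.
Continuing, z = 15 is a root, so (z - 15) divides it; the quotient is 3z**3 - 31z**2 + 238z + 912.
Then z = -8/3 is a root, so (3z + 8) is a factor; dividing leaves z**2 - 13z + 114.
The quadratic z**2 - 13z + 114 has discriminant -287 < 0 and is irreducible over ℤ.

(3z + 8)(5z + 8)(z - 15)(z**2 - 13z + 114)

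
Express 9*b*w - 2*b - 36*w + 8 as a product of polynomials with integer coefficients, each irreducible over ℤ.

Group as (9*b*w - 2*b) + (-36*w + 8) = b*(9*w - 2) - 4*(9*w - 2).
Both groups share the factor (9*w - 2).

(9*w - 2)*(b - 4)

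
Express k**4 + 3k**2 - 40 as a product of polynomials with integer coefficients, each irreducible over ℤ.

(k**2 + 8)(k**2 - 5)

Substitute u = k**2 to get a quadratic in u, then factor.
k**2 + 8 is irreducible over ℤ (always positive, so no real roots).
k**2 - 5 is irreducible over ℤ (5 is not a perfect square).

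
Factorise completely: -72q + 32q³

Every term has a factor of 8q. Then 4q² - 9 = (2q)² − (3)².

8q(2q + 3)(2q - 3)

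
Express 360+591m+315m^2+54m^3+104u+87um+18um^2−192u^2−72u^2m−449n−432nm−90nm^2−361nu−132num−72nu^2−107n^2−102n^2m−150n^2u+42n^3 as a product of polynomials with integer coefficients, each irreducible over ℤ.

Group: 7n(6n^2−24nu−12nm−11n−24um−64u−18m^2−75m−72) + (3u−3m−5)(6n^2−24nu−12nm−11n−24um−64u−18m^2−75m−72); both groups contain (6n^2−24nu−12nm−11n−24um−64u−18m^2−75m−72), so (7n+3u−3m−5) is a factor with cofactor 6n^2−24nu−12nm−11n−24um−64u−18m^2−75m−72.
The cofactor groups again: 6n^2−24nu−12nm−11n−24um−64u−18m^2−75m−72 = 2n(3n+3m+8) + (−8u−6m−9)(3n+3m+8); both groups contain (3n+3m+8), giving (2n−8u−6m−9)(3n+3m+8).

(7n+3u−3m−5)(2n−8u−6m−9)(3n+3m+8)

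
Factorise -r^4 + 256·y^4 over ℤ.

(4·y - r)·(4·y + r)·(16·y^2 + r^2)

Write as (16·y^2)² − (r^2)², then factor 16·y^2 - r^2 once more.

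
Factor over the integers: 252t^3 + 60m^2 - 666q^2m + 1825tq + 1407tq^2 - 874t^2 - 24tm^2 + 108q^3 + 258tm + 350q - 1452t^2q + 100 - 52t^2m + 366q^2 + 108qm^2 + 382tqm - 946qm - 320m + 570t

(14t + q - 6m + 2)(2t - 9q - 5)(9t - 12q + 2m - 10)

Group: 9t(28t^2 - 124tq - 12tm - 66t - 9q^2 + 54qm - 23q + 30m - 10) + (-12q + 2m - 10)(28t^2 - 124tq - 12tm - 66t - 9q^2 + 54qm - 23q + 30m - 10); both groups contain (28t^2 - 124tq - 12tm - 66t - 9q^2 + 54qm - 23q + 30m - 10), so (9t - 12q + 2m - 10) is a factor with cofactor 28t^2 - 124tq - 12tm - 66t - 9q^2 + 54qm - 23q + 30m - 10.
The cofactor groups again: 28t^2 - 124tq - 12tm - 66t - 9q^2 + 54qm - 23q + 30m - 10 = 14t(2t - 9q - 5) + (q - 6m + 2)(2t - 9q - 5); both groups contain (2t - 9q - 5), giving (14t + q - 6m + 2)(2t - 9q - 5).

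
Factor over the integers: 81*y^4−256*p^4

(3*y−4*p)*(3*y+4*p)*(9*y^2+16*p^2)

(3*y)⁴ − (4*p)⁴ = ((3*y)² − (4*p)²)((3*y)² + (4*p)²); the first factor splits again, the second (9*y^2+16*p^2) is irreducible.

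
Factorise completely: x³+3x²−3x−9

Group as (x³−3x) + (3x²−9) = x(x²−3) + 3(x²−3).
Both groups share the factor (x²−3).

(x+3)(x²−3)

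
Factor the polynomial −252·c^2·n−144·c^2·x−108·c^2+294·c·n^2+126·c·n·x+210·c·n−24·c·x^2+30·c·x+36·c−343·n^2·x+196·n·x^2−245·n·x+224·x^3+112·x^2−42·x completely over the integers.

Group: 6·c·(−42·c·n−24·c·x−18·c+49·n·x+28·x^2+21·x) + (−7·n+8·x−2)·(−42·c·n−24·c·x−18·c+49·n·x+28·x^2+21·x); both groups contain (−42·c·n−24·c·x−18·c+49·n·x+28·x^2+21·x), so (6·c−7·n+8·x−2) is a factor with cofactor −42·c·n−24·c·x−18·c+49·n·x+28·x^2+21·x.
The cofactor groups again: −42·c·n−24·c·x−18·c+49·n·x+28·x^2+21·x = −6·c·(7·n+4·x+3) + 7·x·(7·n+4·x+3); both groups contain (7·n+4·x+3), giving −(6·c−7·x)·(7·n+4·x+3).

−(6·c−7·n+8·x−2)·(6·c−7·x)·(7·n+4·x+3)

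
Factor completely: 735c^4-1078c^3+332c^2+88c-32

Trying the rational-root candidates, c = 2/7 is a root, so (7c-2) is a factor; dividing leaves 105c^3-124c^2+12c+16.
Continuing, c = 2/3 is a root, giving the factor (3c-2) and quotient 35c^2-18c-8.
The remaining quadratic factors as (7c+2)(5c-4).

(3c-2)(5c-4)(7c+2)(7c-2)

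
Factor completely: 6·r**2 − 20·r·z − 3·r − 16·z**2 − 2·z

(2·r − 8·z − 1)·(3·r + 2·z)

Group: 3·r·(2·r − 8·z − 1) + 2·z·(2·r − 8·z − 1); both groups contain (2·r − 8·z − 1).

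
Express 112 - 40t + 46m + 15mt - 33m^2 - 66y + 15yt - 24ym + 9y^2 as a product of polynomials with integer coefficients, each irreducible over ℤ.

Group: 3y(3y + 3m - 8) + (-11m + 5t - 14)(3y + 3m - 8); both groups contain (3y + 3m - 8).

(3y - 11m + 5t - 14)(3y + 3m - 8)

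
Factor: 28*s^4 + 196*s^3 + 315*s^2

7*s^2*(2*s + 5)*(2*s + 9)

Pull out the common factor 7*s^2, then factor the remaining trinomial.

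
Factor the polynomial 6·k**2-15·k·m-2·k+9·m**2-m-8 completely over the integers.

Group: 6·k·(k-m+1) + (-9·m-8)·(k-m+1); both groups contain (k-m+1).

(6·k-9·m-8)·(k-m+1)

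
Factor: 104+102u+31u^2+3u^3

Testing divisors of the constant over divisors of the leading coefficient, u = −4 is a root, giving the factor (u+4) and quotient 3u^2+19u+26.
The remaining quadratic factors as (u+2)(3u+13).

(3u+13)(u+2)(u+4)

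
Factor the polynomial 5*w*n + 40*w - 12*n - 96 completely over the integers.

(5*w - 12)*(n + 8)

Group as (5*w*n + 40*w) + (-12*n - 96) = 5*w*(n + 8) - 12*(n + 8).
Both groups share the factor (n + 8).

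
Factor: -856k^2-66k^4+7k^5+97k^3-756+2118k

(7k-3)(k-2)(k-9)(k^2+2k+14)

Among the possible rational roots, k = 3/7 is a root, so (7k-3) is a factor; dividing leaves k^4-9k^3+10k^2-118k+252.
Continuing, k = 2 is a root, giving the factor (k-2) and quotient k^3-7k^2-4k-126.
Next, k = 9 is a root, giving the factor (k-9) and quotient k^2+2k+14.
The quadratic k^2+2k+14 has discriminant -52 < 0 and is irreducible over ℤ.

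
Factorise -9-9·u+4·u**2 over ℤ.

(4·u+3)·(u-3)

Need a pair with product 4·(-9) = -36 and sum -9: that's 3 and -12.
Split the middle term: 4·u**2+3·u - 12·u-9 = u·(4·u+3) - 3·(4·u+3).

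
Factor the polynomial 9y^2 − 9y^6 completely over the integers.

Every term has a factor of 9y^2; factoring it out leaves −y^4 + 1.
Recognize a difference of squares with the parts 1 and y^2.
−y^2 + 1 is again a difference of squares: (−y + 1)(y + 1).

−9y^2(y + 1)(y − 1)(y^2 + 1)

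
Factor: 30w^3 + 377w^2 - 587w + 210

(5w - 3)(6w - 5)(w + 14)

Testing divisors of the constant over divisors of the leading coefficient, w = 5/6 is a root, so (6w - 5) divides it; the quotient is 5w^2 + 67w - 42.
The remaining quadratic factors as (5w - 3)(w + 14).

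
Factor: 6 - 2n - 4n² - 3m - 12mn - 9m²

-(3m + 2n + 3)(3m + 2n - 2)

Group: -3m(3m + 2n + 3) + (-2n + 2)(3m + 2n + 3); both groups contain (3m + 2n + 3).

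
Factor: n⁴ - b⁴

Difference of squares twice: with A = n and B = b, A⁴ − B⁴ = (A² − B²)(A² + B²), and A² − B² factors again.

(n - b)·(n + b)·(n² + b²)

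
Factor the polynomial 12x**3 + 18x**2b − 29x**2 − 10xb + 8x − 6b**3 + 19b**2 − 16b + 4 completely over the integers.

Group: x(12x**2 + 6xb − 5x − 6b**2 + 7b − 2) + (b − 2)(12x**2 + 6xb − 5x − 6b**2 + 7b − 2); both groups contain (12x**2 + 6xb − 5x − 6b**2 + 7b − 2), so (x + b − 2) is a factor with cofactor 12x**2 + 6xb − 5x − 6b**2 + 7b − 2.
The cofactor groups again: 12x**2 + 6xb − 5x − 6b**2 + 7b − 2 = 3x(4x − 2b + 1) + (3b − 2)(4x − 2b + 1); both groups contain (4x − 2b + 1), giving (3x + 3b − 2)(4x − 2b + 1).

(4x − 2b + 1)(3x + 3b − 2)(x + b − 2)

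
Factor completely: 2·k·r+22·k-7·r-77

Group as (2·k·r+22·k) + (-7·r-77) = 2·k·(r+11) - 7·(r+11).
Both groups share the factor (r+11).

(2·k-7)·(r+11)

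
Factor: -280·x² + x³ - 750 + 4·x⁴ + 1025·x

(4·x - 15)·(x + 10)·(x - 1)·(x - 5)

By the rational root theorem, x = 5 is a root, so (x - 5) divides it; the quotient is 4·x³ + 21·x² - 175·x + 150.
Continuing, x = -10 is a root, so (x + 10) divides it; the quotient is 4·x² - 19·x + 15.
The remaining quadratic factors as (x - 1)(4·x - 15).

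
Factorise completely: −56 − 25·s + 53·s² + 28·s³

Trying the rational-root candidates, s = 1 is a root, so (s − 1) divides it; the quotient is 28·s² + 81·s + 56.
The remaining quadratic factors as (4·s + 7)(7·s + 8).

(4·s + 7)·(7·s + 8)·(s − 1)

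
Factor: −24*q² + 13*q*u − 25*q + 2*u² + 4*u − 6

−(3*q − 2*u + 2)*(8*q + u + 3)

Group: −3*q*(8*q + u + 3) + (2*u − 2)*(8*q + u + 3); both groups contain (8*q + u + 3).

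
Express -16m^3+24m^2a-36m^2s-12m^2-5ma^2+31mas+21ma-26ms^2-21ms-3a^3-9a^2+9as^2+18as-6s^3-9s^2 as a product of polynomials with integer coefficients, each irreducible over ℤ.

Group: 4m(-4m^2+7ma-7ms-3a^2+6as-3s^2) + (a+2s+3)(-4m^2+7ma-7ms-3a^2+6as-3s^2); both groups contain (-4m^2+7ma-7ms-3a^2+6as-3s^2), so (4m+a+2s+3) is a factor with cofactor -4m^2+7ma-7ms-3a^2+6as-3s^2.
The cofactor groups again: -4m^2+7ma-7ms-3a^2+6as-3s^2 = -4m(m-a+s) + (3a-3s)(m-a+s); both groups contain (m-a+s), giving -(4m-3a+3s)(m-a+s).

-(4m-3a+3s)(m-a+s)(4m+a+2s+3)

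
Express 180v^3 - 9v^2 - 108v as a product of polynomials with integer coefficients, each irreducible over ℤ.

9v(4v + 3)(5v - 4)

Pull out the common factor 9v, then factor the remaining trinomial.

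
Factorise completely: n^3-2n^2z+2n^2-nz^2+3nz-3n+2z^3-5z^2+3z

(n+z-1)(n-2z+3)(n-z)

Group: n(n^2-nz+2n-2z^2+5z-3) - z(n^2-nz+2n-2z^2+5z-3); both groups contain (n^2-nz+2n-2z^2+5z-3), so (n-z) is a factor with cofactor n^2-nz+2n-2z^2+5z-3.
The cofactor groups again: n^2-nz+2n-2z^2+5z-3 = n(n-2z+3) + (z-1)(n-2z+3); both groups contain (n-2z+3), giving (n+z-1)(n-2z+3).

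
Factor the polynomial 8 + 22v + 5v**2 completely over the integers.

(5v + 2)(v + 4)

Need a pair with product 5·8 = 40 and sum 22: that's 20 and 2.
Split the middle term: 5v**2 + 20v + 2v + 8 = 5v(v + 4) + 2(v + 4).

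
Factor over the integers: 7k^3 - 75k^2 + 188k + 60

Among the possible rational roots, k = 6 is a root, so (k - 6) is a factor; dividing leaves 7k^2 - 33k - 10.
The remaining quadratic factors as (7k + 2)(k - 5).

(7k + 2)(k - 5)(k - 6)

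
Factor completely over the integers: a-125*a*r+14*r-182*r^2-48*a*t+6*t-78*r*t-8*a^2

-(8*a+13*r-1)*(a+14*r+6*t)

Group: -8*a*(a+14*r+6*t) + (-13*r+1)*(a+14*r+6*t); both groups contain (a+14*r+6*t).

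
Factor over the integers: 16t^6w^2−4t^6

4t^6(2w+1)(2w−1)

Factor out 4t^6 first: what remains is 4w^2−1.
Recognize a difference of squares with the parts 2w and 1.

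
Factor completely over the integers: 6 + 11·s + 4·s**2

Need a pair with product 4·6 = 24 and sum 11: that's 3 and 8.
Split the middle term: 4·s**2 + 3·s + 8·s + 6 = s·(4·s + 3) + 2·(4·s + 3).

(4·s + 3)·(s + 2)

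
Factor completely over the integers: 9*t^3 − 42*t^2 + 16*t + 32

Among the possible rational roots, t = −2/3 is a root, so (3*t + 2) is a factor; dividing leaves 3*t^2 − 16*t + 16.
The remaining quadratic factors as (3*t − 4)(t − 4).

(3*t + 2)*(3*t − 4)*(t − 4)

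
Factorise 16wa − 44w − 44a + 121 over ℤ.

(4a − 11)(4w − 11)

Group as (16wa − 44w) + (−44a + 121) = 4w(4a − 11) − 11(4a − 11).
Both groups share the factor (4a − 11).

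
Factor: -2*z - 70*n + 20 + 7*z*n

Group as (7*z*n - 2*z) + (-70*n + 20) = z*(7*n - 2) - 10*(7*n - 2).
Both groups share the factor (7*n - 2).

(7*n - 2)*(z - 10)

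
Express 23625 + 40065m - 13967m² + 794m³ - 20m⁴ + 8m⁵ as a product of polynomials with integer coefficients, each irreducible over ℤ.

Testing divisors of the constant over divisors of the leading coefficient, m = -1/2 is a root, so (2m + 1) is a factor; dividing leaves 4m⁴ - 12m³ + 403m² - 7185m + 23625.
Then m = 15/2 is a root, so (2m - 15) is a factor; dividing leaves 2m³ + 9m² + 269m - 1575.
Continuing, m = 9/2 is a root, giving the factor (2m - 9) and quotient m² + 9m + 175.
The quadratic m² + 9m + 175 has discriminant -619 < 0 and is irreducible over ℤ.

(2m + 1)(2m - 15)(2m - 9)(m² + 9m + 175)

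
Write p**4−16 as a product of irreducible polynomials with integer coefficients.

(p+2)(p−2)(p**2+4)

Write as (p**2)² − (4)², then factor p**2−4 once more.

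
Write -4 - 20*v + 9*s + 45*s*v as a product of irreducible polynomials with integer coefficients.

(5*v + 1)*(9*s - 4)

Group as (45*s*v + 9*s) + (-20*v - 4) = 9*s*(5*v + 1) - 4*(5*v + 1).
Both groups share the factor (5*v + 1).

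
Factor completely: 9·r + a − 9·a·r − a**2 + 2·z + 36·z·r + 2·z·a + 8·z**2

Group: 2·z·(4·z − a + 1) + (a + 9·r)·(4·z − a + 1); both groups contain (4·z − a + 1).

(4·z − a + 1)·(2·z + a + 9·r)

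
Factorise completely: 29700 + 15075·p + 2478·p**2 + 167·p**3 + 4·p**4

(4·p + 15)·(p + 11)·(p + 12)·(p + 15)

By the rational root theorem, p = -12 is a root, giving the factor (p + 12) and quotient 4·p**3 + 119·p**2 + 1050·p + 2475.
Continuing, p = -15/4 is a root, so (4·p + 15) is a factor; dividing leaves p**2 + 26·p + 165.
The remaining quadratic factors as (p + 11)(p + 15).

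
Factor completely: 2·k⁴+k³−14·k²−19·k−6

Trying the rational-root candidates, k = −1/2 is a root, giving the factor (2·k+1) and quotient k³−7·k−6.
Next, k = −1 is a root, so (k+1) divides it; the quotient is k²−k−6.
The remaining quadratic factors as (k−3)(k+2).

(2·k+1)·(k+1)·(k+2)·(k−3)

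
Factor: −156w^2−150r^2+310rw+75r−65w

−(10r−12w−5)(15r−13w)

Group: −10r(15r−13w) + (12w+5)(15r−13w); both groups contain (15r−13w).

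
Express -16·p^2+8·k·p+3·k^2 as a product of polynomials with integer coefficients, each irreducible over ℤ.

Group: 3·k·(k+4·p) - 4·p·(k+4·p); both groups contain (k+4·p).

(3·k-4·p)·(k+4·p)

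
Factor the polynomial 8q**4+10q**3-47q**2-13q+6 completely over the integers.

Testing divisors of the constant over divisors of the leading coefficient, q = 2 is a root, giving the factor (q-2) and quotient 8q**3+26q**2+5q-3.
Next, q = -3 is a root, so (q+3) divides it; the quotient is 8q**2+2q-1.
The remaining quadratic factors as (4q-1)(2q+1).

(2q+1)(4q-1)(q+3)(q-2)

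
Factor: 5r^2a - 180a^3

5a(r - 6a)(r + 6a)

Pull out the common factor 5a; r^2 - 36a^2 is a difference of squares.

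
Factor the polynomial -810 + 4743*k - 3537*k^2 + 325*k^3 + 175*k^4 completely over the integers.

(5*k - 1)*(5*k - 9)*(7*k - 15)*(k + 6)

Among the possible rational roots, k = -6 is a root, giving the factor (k + 6) and quotient 175*k^3 - 725*k^2 + 813*k - 135.
Continuing, k = 9/5 is a root, so (5*k - 9) divides it; the quotient is 35*k^2 - 82*k + 15.
The remaining quadratic factors as (7*k - 15)(5*k - 1).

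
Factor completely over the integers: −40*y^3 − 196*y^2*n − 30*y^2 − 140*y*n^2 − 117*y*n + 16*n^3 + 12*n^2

Group: 10*y*(−4*y^2 − 20*y*n − 3*y − 16*n^2 − 12*n) − n*(−4*y^2 − 20*y*n − 3*y − 16*n^2 − 12*n); both groups contain (−4*y^2 − 20*y*n − 3*y − 16*n^2 − 12*n), so (10*y − n) is a factor with cofactor −4*y^2 − 20*y*n − 3*y − 16*n^2 − 12*n.
The cofactor groups again: −4*y^2 − 20*y*n − 3*y − 16*n^2 − 12*n = −y*(4*y + 4*n + 3) − 4*n*(4*y + 4*n + 3); both groups contain (4*y + 4*n + 3), giving −(y + 4*n)*(4*y + 4*n + 3).

−(10*y − n)*(4*y + 4*n + 3)*(y + 4*n)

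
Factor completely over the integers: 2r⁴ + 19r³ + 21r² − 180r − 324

(2r + 9)(r + 2)(r + 6)(r − 3)

Testing divisors of the constant over divisors of the leading coefficient, r = 3 is a root, giving the factor (r − 3) and quotient 2r³ + 25r² + 96r + 108.
Then r = −6 is a root, giving the factor (r + 6) and quotient 2r² + 13r + 18.
The remaining quadratic factors as (r + 2)(2r + 9).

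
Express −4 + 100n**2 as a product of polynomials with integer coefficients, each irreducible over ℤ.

4(5n + 1)(5n − 1)

Factor out 4, leaving 25n**2 − 1, which is a difference of two squares.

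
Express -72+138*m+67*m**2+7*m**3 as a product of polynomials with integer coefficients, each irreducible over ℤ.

Among the possible rational roots, m = -4 is a root, so (m+4) divides it; the quotient is 7*m**2+39*m-18.
The remaining quadratic factors as (m+6)(7*m-3).

(7*m-3)*(m+4)*(m+6)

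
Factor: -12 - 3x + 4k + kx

(k - 3)(x + 4)

Group as (kx + 4k) + (-3x - 12) = k(x + 4) - 3(x + 4).
Both groups share the factor (x + 4).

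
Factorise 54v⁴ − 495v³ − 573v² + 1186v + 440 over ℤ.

Testing divisors of the constant over divisors of the leading coefficient, v = 4/3 is a root, giving the factor (3v − 4) and quotient 18v³ − 141v² − 379v − 110.
Continuing, v = −1/3 is a root, so (3v + 1) divides it; the quotient is 6v² − 49v − 110.
The remaining quadratic factors as (6v + 11)(v − 10).

(3v + 1)(3v − 4)(6v + 11)(v − 10)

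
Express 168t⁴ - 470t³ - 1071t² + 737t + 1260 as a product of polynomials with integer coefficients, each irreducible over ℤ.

Among the possible rational roots, t = 5/4 is a root, giving the factor (4t - 5) and quotient 42t³ - 65t² - 349t - 252.
Continuing, t = 4 is a root, so (t - 4) is a factor; dividing leaves 42t² + 103t + 63.
The remaining quadratic factors as (7t + 9)(6t + 7).

(4t - 5)(6t + 7)(7t + 9)(t - 4)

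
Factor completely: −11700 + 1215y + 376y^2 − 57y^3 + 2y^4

By the rational root theorem, y = 12 is a root, giving the factor (y − 12) and quotient 2y^3 − 33y^2 − 20y + 975.
Continuing, y = −5 is a root, so (y + 5) is a factor; dividing leaves 2y^2 − 43y + 195.
The remaining quadratic factors as (y − 15)(2y − 13).

(2y − 13)(y + 5)(y − 12)(y − 15)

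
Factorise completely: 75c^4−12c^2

Factor out 3c^2, leaving 25c^2−4, which is a difference of two squares.

3c^2(5c+2)(5c−2)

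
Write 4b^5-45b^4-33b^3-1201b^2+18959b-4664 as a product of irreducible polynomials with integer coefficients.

By the rational root theorem, b = 8 is a root, giving the factor (b-8) and quotient 4b^4-13b^3-137b^2-2297b+583.
Then b = 1/4 is a root, giving the factor (4b-1) and quotient b^3-3b^2-35b-583.
Then b = 11 is a root, so (b-11) divides it; the quotient is b^2+8b+53.
The quadratic b^2+8b+53 has discriminant -148 < 0 and is irreducible over ℤ.

(4b-1)(b-11)(b-8)(b^2+8b+53)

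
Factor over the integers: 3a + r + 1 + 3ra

(3a + 1)(r + 1)

Group as (3ra + r) + (3a + 1) = r(3a + 1) + (3a + 1).
Both groups share the factor (3a + 1).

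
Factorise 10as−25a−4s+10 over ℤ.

(2s−5)(5a−2)

Group as (10as−25a) + (−4s+10) = 5a(2s−5) − 2(2s−5).
Both groups share the factor (2s−5).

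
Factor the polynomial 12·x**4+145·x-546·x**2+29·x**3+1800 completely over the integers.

Testing divisors of the constant over divisors of the leading coefficient, x = 9/4 is a root, so (4·x-9) is a factor; dividing leaves 3·x**3+14·x**2-105·x-200.
Next, x = -8 is a root, giving the factor (x+8) and quotient 3·x**2-10·x-25.
The remaining quadratic factors as (x-5)(3·x+5).

(3·x+5)·(4·x-9)·(x+8)·(x-5)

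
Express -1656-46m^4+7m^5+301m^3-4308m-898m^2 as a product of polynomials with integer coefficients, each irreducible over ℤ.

Among the possible rational roots, m = -2 is a root, so (m+2) is a factor; dividing leaves 7m^4-60m^3+421m^2-1740m-828.
Then m = 6 is a root, giving the factor (m-6) and quotient 7m^3-18m^2+313m+138.
Next, m = -3/7 is a root, so (7m+3) divides it; the quotient is m^2-3m+46.
The quadratic m^2-3m+46 has discriminant -175 < 0 and is irreducible over ℤ.

(7m+3)(m+2)(m-6)(m^2-3m+46)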